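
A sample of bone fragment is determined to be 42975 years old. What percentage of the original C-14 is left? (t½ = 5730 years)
N/N₀ = (1/2)^(t/t½) = 0.005524 = 0.552%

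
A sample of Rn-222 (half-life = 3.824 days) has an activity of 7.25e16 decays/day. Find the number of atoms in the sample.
N = A/λ = 4e17 atoms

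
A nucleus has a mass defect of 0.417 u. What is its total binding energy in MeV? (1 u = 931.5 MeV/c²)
B.E. = Δm × 931.5 = 388.4 MeV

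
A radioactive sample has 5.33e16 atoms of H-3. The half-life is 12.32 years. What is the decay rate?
A = λN = 2.999e15 decays/year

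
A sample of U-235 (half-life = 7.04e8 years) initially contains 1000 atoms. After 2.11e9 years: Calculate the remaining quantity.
N = N₀(1/2)^(t/t½) = 125.2 atoms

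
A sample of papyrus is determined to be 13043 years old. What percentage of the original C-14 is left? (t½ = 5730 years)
N/N₀ = (1/2)^(t/t½) = 0.2064 = 20.6%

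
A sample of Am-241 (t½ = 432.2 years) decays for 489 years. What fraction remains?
N/N₀ = (1/2)^(t/t½) = 0.4565 = 45.6%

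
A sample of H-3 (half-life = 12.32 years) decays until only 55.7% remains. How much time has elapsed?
t = t½ × log₂(N₀/N) = 10.4 years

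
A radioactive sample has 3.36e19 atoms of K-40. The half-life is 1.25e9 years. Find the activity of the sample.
A = λN = 1.863e10 decays/year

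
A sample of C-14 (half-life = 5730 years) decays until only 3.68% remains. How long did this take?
t = t½ × log₂(N₀/N) = 27300 years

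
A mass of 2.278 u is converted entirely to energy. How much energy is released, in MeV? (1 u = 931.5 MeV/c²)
E = mc² = 2122 MeV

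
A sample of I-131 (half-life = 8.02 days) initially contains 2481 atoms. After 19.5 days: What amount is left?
N = N₀(1/2)^(t/t½) = 459.9 atoms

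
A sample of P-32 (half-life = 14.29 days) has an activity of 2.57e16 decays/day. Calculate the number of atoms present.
N = A/λ = 5.298e17 atoms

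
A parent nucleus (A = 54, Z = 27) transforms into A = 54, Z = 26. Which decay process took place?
ΔA = 0, ΔZ = -1 ⇒ beta-plus decay (β⁺) or electron capture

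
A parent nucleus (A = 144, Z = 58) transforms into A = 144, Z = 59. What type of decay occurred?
ΔA = 0, ΔZ = +1 ⇒ beta-minus decay (β⁻)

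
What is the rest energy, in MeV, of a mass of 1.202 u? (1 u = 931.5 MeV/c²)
E = mc² = 1120 MeV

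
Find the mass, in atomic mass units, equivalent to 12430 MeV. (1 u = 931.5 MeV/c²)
m = E/c² = 13.34 u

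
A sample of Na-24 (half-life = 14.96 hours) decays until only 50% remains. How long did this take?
t = t½ × log₂(N₀/N) = 14.96 hours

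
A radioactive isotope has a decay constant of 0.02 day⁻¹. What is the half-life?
t½ = ln(2)/λ = 34.66 days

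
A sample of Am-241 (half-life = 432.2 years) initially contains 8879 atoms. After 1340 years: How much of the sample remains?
N = N₀(1/2)^(t/t½) = 1035 atoms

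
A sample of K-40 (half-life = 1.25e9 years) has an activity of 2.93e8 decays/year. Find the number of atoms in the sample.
N = A/λ = 5.284e17 atoms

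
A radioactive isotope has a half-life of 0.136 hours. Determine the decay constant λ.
λ = ln(2)/t½ = 5.097 hour⁻¹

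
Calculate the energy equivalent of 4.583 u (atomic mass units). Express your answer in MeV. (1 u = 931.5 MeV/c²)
E = mc² = 4269 MeV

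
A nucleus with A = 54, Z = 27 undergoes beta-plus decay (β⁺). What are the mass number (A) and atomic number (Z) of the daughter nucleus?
Daughter: A = 54, Z = 26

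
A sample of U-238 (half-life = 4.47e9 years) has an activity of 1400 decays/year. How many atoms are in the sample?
N = A/λ = 9.028e12 atoms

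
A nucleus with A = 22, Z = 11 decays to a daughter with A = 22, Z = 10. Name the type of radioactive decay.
ΔA = 0, ΔZ = -1 ⇒ beta-plus decay (β⁺) or electron capture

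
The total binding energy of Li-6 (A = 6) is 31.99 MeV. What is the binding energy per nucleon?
B.E./A = 31.99/6 = 5.332 MeV/nucleon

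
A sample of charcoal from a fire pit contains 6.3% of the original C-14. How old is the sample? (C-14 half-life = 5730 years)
Age = t½ × log₂(1/ratio) = 22850 years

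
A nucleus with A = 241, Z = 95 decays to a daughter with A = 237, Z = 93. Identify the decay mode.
ΔA = -4, ΔZ = -2 ⇒ alpha decay (α)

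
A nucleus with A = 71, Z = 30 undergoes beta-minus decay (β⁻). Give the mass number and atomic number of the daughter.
Daughter: A = 71, Z = 31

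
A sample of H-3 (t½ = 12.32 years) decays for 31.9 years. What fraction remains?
N/N₀ = (1/2)^(t/t½) = 0.1662 = 16.6%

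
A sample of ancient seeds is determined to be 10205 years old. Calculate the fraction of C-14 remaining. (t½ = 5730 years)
N/N₀ = (1/2)^(t/t½) = 0.291 = 29.1%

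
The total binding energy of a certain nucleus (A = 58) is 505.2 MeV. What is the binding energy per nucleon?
B.E./A = 505.2/58 = 8.71 MeV/nucleon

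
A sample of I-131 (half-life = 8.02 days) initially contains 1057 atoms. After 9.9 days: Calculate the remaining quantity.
N = N₀(1/2)^(t/t½) = 449.2 atoms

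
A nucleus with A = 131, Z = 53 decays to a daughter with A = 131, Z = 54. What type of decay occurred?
ΔA = 0, ΔZ = +1 ⇒ beta-minus decay (β⁻)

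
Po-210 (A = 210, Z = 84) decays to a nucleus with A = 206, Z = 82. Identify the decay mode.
ΔA = -4, ΔZ = -2 ⇒ alpha decay (α)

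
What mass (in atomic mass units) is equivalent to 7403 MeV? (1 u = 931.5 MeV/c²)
m = E/c² = 7.947 u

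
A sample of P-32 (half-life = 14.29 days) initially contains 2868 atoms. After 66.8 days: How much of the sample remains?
N = N₀(1/2)^(t/t½) = 112.3 atoms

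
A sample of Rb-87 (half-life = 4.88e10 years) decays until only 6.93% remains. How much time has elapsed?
t = t½ × log₂(N₀/N) = 1.879e11 years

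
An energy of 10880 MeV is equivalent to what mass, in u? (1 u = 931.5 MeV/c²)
m = E/c² = 11.68 u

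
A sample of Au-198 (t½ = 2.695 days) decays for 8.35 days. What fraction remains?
N/N₀ = (1/2)^(t/t½) = 0.1168 = 11.7%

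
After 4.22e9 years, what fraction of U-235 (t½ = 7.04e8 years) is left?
N/N₀ = (1/2)^(t/t½) = 0.01569 = 1.57%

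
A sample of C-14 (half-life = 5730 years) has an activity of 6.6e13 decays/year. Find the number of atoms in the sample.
N = A/λ = 5.456e17 atoms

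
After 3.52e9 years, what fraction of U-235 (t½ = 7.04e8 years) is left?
N/N₀ = (1/2)^(t/t½) = 0.03125 = 3.12%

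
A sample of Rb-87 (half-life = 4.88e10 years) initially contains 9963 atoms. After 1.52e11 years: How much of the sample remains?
N = N₀(1/2)^(t/t½) = 1150 atoms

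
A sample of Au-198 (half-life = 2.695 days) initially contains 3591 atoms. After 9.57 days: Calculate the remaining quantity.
N = N₀(1/2)^(t/t½) = 306.4 atoms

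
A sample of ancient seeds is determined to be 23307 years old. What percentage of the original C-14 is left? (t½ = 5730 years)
N/N₀ = (1/2)^(t/t½) = 0.05964 = 5.96%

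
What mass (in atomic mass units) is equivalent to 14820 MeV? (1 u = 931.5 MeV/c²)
m = E/c² = 15.91 u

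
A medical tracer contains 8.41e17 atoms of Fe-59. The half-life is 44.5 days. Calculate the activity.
A = λN = 1.31e16 decays/day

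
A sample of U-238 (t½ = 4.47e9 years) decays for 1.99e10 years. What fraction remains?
N/N₀ = (1/2)^(t/t½) = 0.04569 = 4.57%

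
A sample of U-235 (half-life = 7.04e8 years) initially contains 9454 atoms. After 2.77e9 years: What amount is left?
N = N₀(1/2)^(t/t½) = 618.3 atoms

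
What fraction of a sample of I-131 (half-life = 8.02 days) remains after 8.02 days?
N/N₀ = (1/2)^(t/t½) = 0.5 = 50%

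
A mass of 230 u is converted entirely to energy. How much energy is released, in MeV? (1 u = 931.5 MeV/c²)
E = mc² = 2.142e5 MeV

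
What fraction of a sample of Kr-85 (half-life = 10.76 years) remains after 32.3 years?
N/N₀ = (1/2)^(t/t½) = 0.1248 = 12.5%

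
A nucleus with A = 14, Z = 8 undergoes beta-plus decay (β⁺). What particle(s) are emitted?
β⁺: positron (e⁺) + neutrino (νₑ)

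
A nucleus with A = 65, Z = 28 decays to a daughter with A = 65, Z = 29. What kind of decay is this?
ΔA = 0, ΔZ = +1 ⇒ beta-minus decay (β⁻)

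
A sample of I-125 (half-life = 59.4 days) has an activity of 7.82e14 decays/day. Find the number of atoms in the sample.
N = A/λ = 6.701e16 atoms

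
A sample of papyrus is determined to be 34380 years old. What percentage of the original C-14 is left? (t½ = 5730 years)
N/N₀ = (1/2)^(t/t½) = 0.01562 = 1.56%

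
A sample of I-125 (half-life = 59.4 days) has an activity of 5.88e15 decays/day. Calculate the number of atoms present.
N = A/λ = 5.039e17 atoms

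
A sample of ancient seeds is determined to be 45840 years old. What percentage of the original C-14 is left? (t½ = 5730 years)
N/N₀ = (1/2)^(t/t½) = 0.003906 = 0.391%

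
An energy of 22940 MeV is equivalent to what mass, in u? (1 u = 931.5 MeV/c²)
m = E/c² = 24.63 u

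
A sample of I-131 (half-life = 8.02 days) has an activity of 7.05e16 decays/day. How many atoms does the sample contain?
N = A/λ = 8.157e17 atoms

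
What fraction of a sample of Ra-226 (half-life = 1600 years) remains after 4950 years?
N/N₀ = (1/2)^(t/t½) = 0.1171 = 11.7%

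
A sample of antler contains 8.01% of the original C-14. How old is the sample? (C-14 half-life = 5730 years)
Age = t½ × log₂(1/ratio) = 20870 years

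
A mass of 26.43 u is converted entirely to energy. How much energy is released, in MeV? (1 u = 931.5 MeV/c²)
E = mc² = 24620 MeV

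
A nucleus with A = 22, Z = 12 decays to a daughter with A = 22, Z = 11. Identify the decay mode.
ΔA = 0, ΔZ = -1 ⇒ beta-plus decay (β⁺) or electron capture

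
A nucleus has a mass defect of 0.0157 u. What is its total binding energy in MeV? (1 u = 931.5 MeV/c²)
B.E. = Δm × 931.5 = 14.62 MeV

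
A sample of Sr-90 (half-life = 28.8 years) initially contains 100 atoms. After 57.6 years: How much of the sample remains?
N = N₀(1/2)^(t/t½) = 25 atoms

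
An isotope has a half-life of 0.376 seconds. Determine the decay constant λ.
λ = ln(2)/t½ = 1.843 second⁻¹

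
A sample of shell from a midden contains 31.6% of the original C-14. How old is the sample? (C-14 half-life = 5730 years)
Age = t½ × log₂(1/ratio) = 9523 years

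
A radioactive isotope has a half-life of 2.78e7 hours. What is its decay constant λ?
λ = ln(2)/t½ = 2.493e-8 hour⁻¹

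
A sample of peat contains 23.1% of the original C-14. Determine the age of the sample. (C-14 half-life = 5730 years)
Age = t½ × log₂(1/ratio) = 12110 years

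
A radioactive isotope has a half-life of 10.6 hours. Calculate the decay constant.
λ = ln(2)/t½ = 0.06539 hour⁻¹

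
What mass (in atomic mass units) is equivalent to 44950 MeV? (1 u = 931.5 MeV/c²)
m = E/c² = 48.26 u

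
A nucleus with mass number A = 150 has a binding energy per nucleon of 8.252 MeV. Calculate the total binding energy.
B.E. = 8.252 × 150 = 1238 MeV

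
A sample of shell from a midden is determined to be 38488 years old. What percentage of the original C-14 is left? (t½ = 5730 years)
N/N₀ = (1/2)^(t/t½) = 0.009506 = 0.951%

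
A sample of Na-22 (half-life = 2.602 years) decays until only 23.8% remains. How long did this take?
t = t½ × log₂(N₀/N) = 5.389 years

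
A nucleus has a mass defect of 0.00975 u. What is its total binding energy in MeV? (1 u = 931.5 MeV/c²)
B.E. = Δm × 931.5 = 9.082 MeV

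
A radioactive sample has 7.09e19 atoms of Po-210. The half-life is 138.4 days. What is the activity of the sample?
A = λN = 3.551e17 decays/day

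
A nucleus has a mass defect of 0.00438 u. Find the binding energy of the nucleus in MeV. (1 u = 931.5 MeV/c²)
B.E. = Δm × 931.5 = 4.08 MeV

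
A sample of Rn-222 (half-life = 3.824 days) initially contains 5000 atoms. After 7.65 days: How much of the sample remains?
N = N₀(1/2)^(t/t½) = 1250 atoms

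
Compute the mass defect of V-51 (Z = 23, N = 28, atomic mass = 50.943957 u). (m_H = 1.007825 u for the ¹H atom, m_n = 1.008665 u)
Δm = Z·m_H + N·m_n − M = 0.4786 u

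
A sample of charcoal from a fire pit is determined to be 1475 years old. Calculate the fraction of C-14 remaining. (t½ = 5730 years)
N/N₀ = (1/2)^(t/t½) = 0.8366 = 83.7%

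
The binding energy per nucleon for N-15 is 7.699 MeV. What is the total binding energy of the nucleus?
B.E. = 7.699 × 15 = 115.5 MeV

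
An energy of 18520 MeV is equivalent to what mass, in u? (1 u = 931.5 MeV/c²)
m = E/c² = 19.88 u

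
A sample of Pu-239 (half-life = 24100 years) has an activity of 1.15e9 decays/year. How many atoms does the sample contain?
N = A/λ = 3.998e13 atoms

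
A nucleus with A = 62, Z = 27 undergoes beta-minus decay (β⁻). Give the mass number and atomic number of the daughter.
Daughter: A = 62, Z = 28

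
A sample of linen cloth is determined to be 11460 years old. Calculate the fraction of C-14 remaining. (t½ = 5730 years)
N/N₀ = (1/2)^(t/t½) = 0.25 = 25%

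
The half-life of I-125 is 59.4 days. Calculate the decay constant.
λ = ln(2)/t½ = 0.01167 day⁻¹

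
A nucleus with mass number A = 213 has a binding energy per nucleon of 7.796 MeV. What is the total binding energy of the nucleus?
B.E. = 7.796 × 213 = 1661 MeV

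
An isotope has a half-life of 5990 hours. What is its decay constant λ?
λ = ln(2)/t½ = 1.157e-4 hour⁻¹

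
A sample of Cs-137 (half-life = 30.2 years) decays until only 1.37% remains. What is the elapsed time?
t = t½ × log₂(N₀/N) = 186.9 years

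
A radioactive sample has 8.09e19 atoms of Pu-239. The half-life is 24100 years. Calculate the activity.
A = λN = 2.327e15 decays/year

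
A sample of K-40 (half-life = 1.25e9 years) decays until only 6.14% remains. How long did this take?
t = t½ × log₂(N₀/N) = 5.032e9 years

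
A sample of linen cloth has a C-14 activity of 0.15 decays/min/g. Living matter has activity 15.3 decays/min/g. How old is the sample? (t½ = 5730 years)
Age = t½ × log₂(A₀/A) = 38230 years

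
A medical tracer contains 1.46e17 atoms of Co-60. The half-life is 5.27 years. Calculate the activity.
A = λN = 1.92e16 decays/year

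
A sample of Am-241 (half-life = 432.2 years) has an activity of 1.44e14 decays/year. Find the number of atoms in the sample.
N = A/λ = 8.979e16 atoms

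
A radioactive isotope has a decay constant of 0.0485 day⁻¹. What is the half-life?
t½ = ln(2)/λ = 14.29 days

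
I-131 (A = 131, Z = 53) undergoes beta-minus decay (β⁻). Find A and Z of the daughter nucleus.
Daughter: A = 131, Z = 54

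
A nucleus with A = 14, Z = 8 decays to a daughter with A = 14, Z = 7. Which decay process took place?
ΔA = 0, ΔZ = -1 ⇒ beta-plus decay (β⁺) or electron capture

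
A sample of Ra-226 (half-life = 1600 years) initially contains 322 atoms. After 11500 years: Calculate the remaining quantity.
N = N₀(1/2)^(t/t½) = 2.209 atoms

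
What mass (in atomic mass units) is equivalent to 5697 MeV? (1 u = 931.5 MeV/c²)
m = E/c² = 6.116 u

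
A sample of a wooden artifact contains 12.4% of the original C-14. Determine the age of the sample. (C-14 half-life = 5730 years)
Age = t½ × log₂(1/ratio) = 17260 years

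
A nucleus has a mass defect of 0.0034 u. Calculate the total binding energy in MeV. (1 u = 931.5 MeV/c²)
B.E. = Δm × 931.5 = 3.167 MeV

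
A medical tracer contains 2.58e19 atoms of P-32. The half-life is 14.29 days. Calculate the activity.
A = λN = 1.251e18 decays/day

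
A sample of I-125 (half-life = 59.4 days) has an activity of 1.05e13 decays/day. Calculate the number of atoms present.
N = A/λ = 8.998e14 atoms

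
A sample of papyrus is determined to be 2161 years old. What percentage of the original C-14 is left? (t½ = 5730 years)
N/N₀ = (1/2)^(t/t½) = 0.77 = 77%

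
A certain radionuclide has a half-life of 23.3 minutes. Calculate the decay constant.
λ = ln(2)/t½ = 0.02975 minute⁻¹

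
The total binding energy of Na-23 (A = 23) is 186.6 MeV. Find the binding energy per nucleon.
B.E./A = 186.6/23 = 8.113 MeV/nucleon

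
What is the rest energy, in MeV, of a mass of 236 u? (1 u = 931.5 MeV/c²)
E = mc² = 2.198e5 MeV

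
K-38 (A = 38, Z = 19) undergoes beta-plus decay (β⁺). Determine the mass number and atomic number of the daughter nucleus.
Daughter: A = 38, Z = 18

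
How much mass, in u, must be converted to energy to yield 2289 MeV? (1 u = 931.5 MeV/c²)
m = E/c² = 2.457 u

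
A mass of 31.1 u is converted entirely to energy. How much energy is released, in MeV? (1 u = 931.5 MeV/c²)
E = mc² = 28970 MeV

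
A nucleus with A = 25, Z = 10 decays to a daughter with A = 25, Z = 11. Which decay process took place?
ΔA = 0, ΔZ = +1 ⇒ beta-minus decay (β⁻)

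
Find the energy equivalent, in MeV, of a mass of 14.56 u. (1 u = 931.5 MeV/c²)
E = mc² = 13560 MeV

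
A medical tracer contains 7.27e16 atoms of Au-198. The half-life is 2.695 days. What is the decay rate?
A = λN = 1.87e16 decays/day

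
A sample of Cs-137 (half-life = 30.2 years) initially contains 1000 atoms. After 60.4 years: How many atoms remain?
N = N₀(1/2)^(t/t½) = 250 atoms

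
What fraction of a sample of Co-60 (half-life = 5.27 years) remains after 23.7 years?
N/N₀ = (1/2)^(t/t½) = 0.04428 = 4.43%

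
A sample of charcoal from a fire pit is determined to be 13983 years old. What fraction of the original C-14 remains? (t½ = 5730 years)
N/N₀ = (1/2)^(t/t½) = 0.1842 = 18.4%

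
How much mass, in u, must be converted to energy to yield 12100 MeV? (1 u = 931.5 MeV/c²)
m = E/c² = 12.99 u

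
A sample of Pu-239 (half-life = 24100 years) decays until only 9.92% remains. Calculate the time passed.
t = t½ × log₂(N₀/N) = 80340 years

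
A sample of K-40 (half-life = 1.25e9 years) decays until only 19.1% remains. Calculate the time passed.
t = t½ × log₂(N₀/N) = 2.985e9 years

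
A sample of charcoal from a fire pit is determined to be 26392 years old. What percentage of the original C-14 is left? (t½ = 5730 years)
N/N₀ = (1/2)^(t/t½) = 0.04107 = 4.11%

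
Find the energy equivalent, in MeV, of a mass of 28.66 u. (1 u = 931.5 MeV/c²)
E = mc² = 26700 MeV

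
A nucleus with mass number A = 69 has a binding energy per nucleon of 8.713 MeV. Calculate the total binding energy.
B.E. = 8.713 × 69 = 601.2 MeV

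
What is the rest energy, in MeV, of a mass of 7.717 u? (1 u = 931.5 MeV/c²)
E = mc² = 7188 MeV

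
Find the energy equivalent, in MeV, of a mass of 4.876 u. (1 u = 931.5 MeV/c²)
E = mc² = 4542 MeV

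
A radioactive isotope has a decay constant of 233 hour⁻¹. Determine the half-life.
t½ = ln(2)/λ = 0.002975 hours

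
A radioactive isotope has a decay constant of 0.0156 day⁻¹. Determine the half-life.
t½ = ln(2)/λ = 44.43 days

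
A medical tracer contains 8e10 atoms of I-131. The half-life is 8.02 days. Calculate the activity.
A = λN = 6.914e9 decays/day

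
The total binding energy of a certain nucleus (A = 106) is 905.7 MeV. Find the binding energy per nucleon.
B.E./A = 905.7/106 = 8.544 MeV/nucleon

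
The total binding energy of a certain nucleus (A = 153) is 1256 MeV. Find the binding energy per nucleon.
B.E./A = 1256/153 = 8.209 MeV/nucleon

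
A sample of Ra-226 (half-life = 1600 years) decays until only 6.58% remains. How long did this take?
t = t½ × log₂(N₀/N) = 6281 years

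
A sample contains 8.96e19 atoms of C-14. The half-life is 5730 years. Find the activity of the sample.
A = λN = 1.084e16 decays/year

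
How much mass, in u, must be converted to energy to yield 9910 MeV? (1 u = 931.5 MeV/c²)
m = E/c² = 10.64 u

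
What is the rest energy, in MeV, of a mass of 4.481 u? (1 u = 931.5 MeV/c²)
E = mc² = 4174 MeV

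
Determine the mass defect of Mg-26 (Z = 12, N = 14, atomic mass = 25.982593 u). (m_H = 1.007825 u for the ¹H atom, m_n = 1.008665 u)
Δm = Z·m_H + N·m_n − M = 0.2326 u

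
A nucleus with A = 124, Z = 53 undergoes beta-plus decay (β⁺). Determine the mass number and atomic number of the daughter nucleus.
Daughter: A = 124, Z = 52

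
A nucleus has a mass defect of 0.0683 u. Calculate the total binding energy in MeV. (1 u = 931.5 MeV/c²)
B.E. = Δm × 931.5 = 63.62 MeV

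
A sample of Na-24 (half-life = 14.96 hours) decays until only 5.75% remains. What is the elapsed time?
t = t½ × log₂(N₀/N) = 61.64 hours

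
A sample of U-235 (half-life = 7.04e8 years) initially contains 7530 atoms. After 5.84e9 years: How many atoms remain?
N = N₀(1/2)^(t/t½) = 23.97 atoms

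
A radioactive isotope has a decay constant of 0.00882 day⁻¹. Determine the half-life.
t½ = ln(2)/λ = 78.59 days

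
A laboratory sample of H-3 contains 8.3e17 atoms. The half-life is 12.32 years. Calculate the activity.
A = λN = 4.67e16 decays/year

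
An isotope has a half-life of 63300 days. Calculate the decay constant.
λ = ln(2)/t½ = 1.095e-5 day⁻¹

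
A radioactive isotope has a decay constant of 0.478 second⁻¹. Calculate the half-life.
t½ = ln(2)/λ = 1.45 seconds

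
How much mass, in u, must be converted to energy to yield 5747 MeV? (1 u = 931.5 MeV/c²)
m = E/c² = 6.17 u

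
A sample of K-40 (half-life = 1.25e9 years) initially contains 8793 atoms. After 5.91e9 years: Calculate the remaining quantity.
N = N₀(1/2)^(t/t½) = 331.8 atoms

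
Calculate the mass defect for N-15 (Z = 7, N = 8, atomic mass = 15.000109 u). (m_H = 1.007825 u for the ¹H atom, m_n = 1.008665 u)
Δm = Z·m_H + N·m_n − M = 0.124 u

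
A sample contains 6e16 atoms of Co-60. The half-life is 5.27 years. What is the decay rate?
A = λN = 7.892e15 decays/year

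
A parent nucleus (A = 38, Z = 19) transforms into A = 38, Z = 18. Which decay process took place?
ΔA = 0, ΔZ = -1 ⇒ beta-plus decay (β⁺) or electron capture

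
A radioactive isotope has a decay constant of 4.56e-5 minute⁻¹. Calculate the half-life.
t½ = ln(2)/λ = 15200 minutes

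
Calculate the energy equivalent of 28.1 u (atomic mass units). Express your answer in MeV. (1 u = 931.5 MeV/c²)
E = mc² = 26180 MeV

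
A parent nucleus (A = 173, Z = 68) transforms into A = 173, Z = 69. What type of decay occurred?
ΔA = 0, ΔZ = +1 ⇒ beta-minus decay (β⁻)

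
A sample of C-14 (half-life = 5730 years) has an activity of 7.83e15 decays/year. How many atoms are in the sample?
N = A/λ = 6.473e19 atoms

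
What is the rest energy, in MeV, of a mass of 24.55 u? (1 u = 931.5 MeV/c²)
E = mc² = 22870 MeV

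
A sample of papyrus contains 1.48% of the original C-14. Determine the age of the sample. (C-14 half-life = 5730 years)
Age = t½ × log₂(1/ratio) = 34830 years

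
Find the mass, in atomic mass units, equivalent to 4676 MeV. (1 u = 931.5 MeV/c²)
m = E/c² = 5.02 u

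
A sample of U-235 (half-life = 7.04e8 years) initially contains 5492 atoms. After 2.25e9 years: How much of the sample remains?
N = N₀(1/2)^(t/t½) = 599.3 atoms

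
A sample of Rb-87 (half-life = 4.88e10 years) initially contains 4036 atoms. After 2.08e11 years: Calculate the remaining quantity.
N = N₀(1/2)^(t/t½) = 210.3 atoms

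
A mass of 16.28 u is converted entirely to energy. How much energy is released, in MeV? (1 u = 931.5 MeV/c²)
E = mc² = 15160 MeV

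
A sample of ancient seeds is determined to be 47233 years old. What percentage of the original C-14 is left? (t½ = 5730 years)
N/N₀ = (1/2)^(t/t½) = 0.0033 = 0.33%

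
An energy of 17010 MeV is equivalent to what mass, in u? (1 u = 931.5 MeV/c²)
m = E/c² = 18.26 u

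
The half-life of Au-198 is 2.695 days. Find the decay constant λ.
λ = ln(2)/t½ = 0.2572 day⁻¹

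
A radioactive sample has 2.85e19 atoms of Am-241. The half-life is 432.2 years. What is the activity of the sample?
A = λN = 4.571e16 decays/year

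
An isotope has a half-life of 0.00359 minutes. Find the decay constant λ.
λ = ln(2)/t½ = 193.1 minute⁻¹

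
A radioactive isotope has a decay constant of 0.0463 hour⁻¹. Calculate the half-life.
t½ = ln(2)/λ = 14.97 hours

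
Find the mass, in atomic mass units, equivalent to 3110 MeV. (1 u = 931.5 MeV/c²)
m = E/c² = 3.339 u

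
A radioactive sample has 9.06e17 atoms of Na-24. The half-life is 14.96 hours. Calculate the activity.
A = λN = 4.198e16 decays/hour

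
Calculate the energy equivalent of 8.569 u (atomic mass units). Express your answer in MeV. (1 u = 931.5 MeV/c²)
E = mc² = 7982 MeV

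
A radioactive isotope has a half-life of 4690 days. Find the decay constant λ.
λ = ln(2)/t½ = 1.478e-4 day⁻¹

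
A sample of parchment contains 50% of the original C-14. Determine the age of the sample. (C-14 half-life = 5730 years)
Age = t½ × log₂(1/ratio) = 5730 years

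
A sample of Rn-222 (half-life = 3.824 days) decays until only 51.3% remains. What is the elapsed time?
t = t½ × log₂(N₀/N) = 3.682 days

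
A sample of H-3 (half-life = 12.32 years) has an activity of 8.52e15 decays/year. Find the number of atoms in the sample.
N = A/λ = 1.514e17 atoms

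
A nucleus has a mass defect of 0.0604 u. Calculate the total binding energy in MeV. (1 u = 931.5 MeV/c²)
B.E. = Δm × 931.5 = 56.26 MeV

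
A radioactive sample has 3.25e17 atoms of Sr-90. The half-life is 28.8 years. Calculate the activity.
A = λN = 7.822e15 decays/year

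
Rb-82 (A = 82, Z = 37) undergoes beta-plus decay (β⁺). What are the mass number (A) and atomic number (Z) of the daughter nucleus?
Daughter: A = 82, Z = 36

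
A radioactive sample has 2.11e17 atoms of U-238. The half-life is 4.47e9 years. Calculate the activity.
A = λN = 3.272e7 decays/year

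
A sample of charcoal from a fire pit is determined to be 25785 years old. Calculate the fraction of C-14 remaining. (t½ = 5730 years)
N/N₀ = (1/2)^(t/t½) = 0.04419 = 4.42%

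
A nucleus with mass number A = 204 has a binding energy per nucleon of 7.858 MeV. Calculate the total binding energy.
B.E. = 7.858 × 204 = 1603 MeV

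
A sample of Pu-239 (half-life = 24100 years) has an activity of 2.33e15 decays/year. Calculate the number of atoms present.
N = A/λ = 8.101e19 atoms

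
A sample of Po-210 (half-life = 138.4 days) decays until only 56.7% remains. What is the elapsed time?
t = t½ × log₂(N₀/N) = 113.3 days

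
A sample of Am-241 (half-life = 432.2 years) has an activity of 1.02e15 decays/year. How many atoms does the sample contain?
N = A/λ = 6.36e17 atoms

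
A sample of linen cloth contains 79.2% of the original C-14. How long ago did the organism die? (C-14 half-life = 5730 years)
Age = t½ × log₂(1/ratio) = 1928 years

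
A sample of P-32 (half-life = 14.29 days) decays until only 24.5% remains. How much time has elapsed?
t = t½ × log₂(N₀/N) = 29 days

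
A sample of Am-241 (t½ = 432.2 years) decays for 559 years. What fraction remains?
N/N₀ = (1/2)^(t/t½) = 0.408 = 40.8%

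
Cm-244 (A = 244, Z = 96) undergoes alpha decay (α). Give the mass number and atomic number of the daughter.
Daughter: A = 240, Z = 94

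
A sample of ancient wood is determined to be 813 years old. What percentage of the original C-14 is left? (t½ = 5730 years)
N/N₀ = (1/2)^(t/t½) = 0.9063 = 90.6%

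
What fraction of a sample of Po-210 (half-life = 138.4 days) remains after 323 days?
N/N₀ = (1/2)^(t/t½) = 0.1984 = 19.8%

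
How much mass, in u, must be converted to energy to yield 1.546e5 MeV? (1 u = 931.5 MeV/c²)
m = E/c² = 166 u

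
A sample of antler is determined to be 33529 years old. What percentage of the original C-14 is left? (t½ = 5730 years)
N/N₀ = (1/2)^(t/t½) = 0.01732 = 1.73%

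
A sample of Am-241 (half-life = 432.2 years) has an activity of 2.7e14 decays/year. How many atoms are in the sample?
N = A/λ = 1.684e17 atoms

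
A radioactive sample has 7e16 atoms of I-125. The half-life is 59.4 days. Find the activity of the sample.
A = λN = 8.168e14 decays/day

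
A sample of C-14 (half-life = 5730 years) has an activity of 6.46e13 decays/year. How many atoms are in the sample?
N = A/λ = 5.34e17 atoms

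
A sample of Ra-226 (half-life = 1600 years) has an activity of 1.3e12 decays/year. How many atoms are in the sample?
N = A/λ = 3.001e15 atoms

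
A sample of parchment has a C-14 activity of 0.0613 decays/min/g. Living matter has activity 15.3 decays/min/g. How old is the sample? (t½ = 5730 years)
Age = t½ × log₂(A₀/A) = 45630 years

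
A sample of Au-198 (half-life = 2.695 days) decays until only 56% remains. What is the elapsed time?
t = t½ × log₂(N₀/N) = 2.254 days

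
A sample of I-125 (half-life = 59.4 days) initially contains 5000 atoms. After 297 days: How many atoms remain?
N = N₀(1/2)^(t/t½) = 156.2 atoms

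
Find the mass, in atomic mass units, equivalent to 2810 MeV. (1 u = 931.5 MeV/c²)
m = E/c² = 3.017 u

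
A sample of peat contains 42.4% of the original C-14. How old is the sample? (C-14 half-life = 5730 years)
Age = t½ × log₂(1/ratio) = 7093 years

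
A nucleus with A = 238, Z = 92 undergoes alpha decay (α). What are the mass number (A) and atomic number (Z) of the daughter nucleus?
Daughter: A = 234, Z = 90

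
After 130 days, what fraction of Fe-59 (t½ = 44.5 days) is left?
N/N₀ = (1/2)^(t/t½) = 0.132 = 13.2%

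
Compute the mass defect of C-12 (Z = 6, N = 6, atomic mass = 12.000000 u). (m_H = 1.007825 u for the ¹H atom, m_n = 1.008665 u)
Δm = Z·m_H + N·m_n − M = 0.09894 u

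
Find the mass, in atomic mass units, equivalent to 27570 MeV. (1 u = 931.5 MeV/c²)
m = E/c² = 29.6 u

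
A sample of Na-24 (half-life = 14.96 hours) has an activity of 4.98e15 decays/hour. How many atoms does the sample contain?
N = A/λ = 1.075e17 atoms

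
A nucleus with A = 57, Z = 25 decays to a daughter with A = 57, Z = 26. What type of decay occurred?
ΔA = 0, ΔZ = +1 ⇒ beta-minus decay (β⁻)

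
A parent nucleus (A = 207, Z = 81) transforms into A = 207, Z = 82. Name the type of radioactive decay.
ΔA = 0, ΔZ = +1 ⇒ beta-minus decay (β⁻)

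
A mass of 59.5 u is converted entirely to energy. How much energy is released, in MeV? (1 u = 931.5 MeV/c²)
E = mc² = 55420 MeV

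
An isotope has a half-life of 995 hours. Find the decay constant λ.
λ = ln(2)/t½ = 6.966e-4 hour⁻¹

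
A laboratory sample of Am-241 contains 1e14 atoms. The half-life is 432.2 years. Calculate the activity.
A = λN = 1.604e11 decays/year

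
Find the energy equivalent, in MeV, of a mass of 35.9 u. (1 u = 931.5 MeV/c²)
E = mc² = 33440 MeV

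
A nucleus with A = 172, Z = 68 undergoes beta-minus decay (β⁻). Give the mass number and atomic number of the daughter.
Daughter: A = 172, Z = 69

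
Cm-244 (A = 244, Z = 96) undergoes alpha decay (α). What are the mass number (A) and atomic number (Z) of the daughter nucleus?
Daughter: A = 240, Z = 94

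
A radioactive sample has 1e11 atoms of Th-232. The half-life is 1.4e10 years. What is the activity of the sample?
A = λN = 4.951 decays/year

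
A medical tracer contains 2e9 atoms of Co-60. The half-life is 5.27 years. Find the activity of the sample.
A = λN = 2.631e8 decays/year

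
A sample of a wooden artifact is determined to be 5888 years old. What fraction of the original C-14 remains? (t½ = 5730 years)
N/N₀ = (1/2)^(t/t½) = 0.4905 = 49.1%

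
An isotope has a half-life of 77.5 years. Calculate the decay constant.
λ = ln(2)/t½ = 0.008944 year⁻¹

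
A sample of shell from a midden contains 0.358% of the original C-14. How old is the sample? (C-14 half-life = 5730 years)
Age = t½ × log₂(1/ratio) = 46560 years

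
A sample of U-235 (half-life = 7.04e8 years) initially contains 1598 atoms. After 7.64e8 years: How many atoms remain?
N = N₀(1/2)^(t/t½) = 753.2 atoms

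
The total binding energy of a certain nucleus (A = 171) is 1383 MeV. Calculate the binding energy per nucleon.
B.E./A = 1383/171 = 8.088 MeV/nucleon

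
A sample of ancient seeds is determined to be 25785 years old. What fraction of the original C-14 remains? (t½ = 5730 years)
N/N₀ = (1/2)^(t/t½) = 0.04419 = 4.42%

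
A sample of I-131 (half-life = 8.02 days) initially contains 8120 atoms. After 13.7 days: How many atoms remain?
N = N₀(1/2)^(t/t½) = 2485 atoms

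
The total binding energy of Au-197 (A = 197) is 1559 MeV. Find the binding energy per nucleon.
B.E./A = 1559/197 = 7.914 MeV/nucleon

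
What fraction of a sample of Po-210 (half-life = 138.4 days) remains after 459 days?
N/N₀ = (1/2)^(t/t½) = 0.1004 = 10%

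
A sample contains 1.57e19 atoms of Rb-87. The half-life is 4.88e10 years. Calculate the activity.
A = λN = 2.23e8 decays/year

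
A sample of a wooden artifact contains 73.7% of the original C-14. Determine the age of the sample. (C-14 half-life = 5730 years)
Age = t½ × log₂(1/ratio) = 2523 years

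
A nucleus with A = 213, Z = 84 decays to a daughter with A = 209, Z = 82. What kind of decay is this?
ΔA = -4, ΔZ = -2 ⇒ alpha decay (α)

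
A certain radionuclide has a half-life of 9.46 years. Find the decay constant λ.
λ = ln(2)/t½ = 0.07327 year⁻¹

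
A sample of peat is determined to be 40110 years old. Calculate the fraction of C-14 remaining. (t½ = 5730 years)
N/N₀ = (1/2)^(t/t½) = 0.007812 = 0.781%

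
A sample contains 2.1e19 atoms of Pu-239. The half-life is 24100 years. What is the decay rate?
A = λN = 6.04e14 decays/year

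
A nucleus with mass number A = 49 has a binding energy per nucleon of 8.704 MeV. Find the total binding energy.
B.E. = 8.704 × 49 = 426.5 MeV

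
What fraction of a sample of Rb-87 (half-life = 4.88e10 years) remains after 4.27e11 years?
N/N₀ = (1/2)^(t/t½) = 0.002323 = 0.232%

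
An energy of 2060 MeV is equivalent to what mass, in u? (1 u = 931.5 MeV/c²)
m = E/c² = 2.211 u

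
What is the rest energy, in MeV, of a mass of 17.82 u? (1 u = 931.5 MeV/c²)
E = mc² = 16600 MeV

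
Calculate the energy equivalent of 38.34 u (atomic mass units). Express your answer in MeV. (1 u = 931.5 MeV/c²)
E = mc² = 35710 MeV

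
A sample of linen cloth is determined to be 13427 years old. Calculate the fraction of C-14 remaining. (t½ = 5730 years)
N/N₀ = (1/2)^(t/t½) = 0.1971 = 19.7%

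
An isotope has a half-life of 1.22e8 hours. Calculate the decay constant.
λ = ln(2)/t½ = 5.682e-9 hour⁻¹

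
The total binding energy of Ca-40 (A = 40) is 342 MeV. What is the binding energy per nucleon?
B.E./A = 342/40 = 8.55 MeV/nucleon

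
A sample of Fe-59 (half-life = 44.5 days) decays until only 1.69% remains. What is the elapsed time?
t = t½ × log₂(N₀/N) = 262 days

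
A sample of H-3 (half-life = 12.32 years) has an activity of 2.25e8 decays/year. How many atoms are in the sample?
N = A/λ = 3.999e9 atoms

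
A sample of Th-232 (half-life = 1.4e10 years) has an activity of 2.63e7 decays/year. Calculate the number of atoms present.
N = A/λ = 5.312e17 atoms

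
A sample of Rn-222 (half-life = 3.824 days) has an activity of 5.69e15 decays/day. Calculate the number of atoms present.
N = A/λ = 3.139e16 atoms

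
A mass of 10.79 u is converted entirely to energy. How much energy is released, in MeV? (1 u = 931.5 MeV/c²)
E = mc² = 10050 MeV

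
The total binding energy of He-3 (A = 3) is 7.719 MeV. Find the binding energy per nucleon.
B.E./A = 7.719/3 = 2.573 MeV/nucleon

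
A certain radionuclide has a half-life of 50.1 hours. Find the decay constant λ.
λ = ln(2)/t½ = 0.01384 hour⁻¹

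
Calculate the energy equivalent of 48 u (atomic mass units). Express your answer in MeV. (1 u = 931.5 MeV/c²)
E = mc² = 44710 MeV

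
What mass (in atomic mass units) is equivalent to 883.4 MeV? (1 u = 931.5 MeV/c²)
m = E/c² = 0.9484 u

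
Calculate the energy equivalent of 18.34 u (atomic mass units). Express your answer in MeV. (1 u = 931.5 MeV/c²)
E = mc² = 17080 MeV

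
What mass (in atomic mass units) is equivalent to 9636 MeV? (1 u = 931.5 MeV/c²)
m = E/c² = 10.34 u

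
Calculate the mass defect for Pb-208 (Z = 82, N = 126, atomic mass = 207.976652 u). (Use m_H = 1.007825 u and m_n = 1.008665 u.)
Δm = Z·m_H + N·m_n − M = 1.757 u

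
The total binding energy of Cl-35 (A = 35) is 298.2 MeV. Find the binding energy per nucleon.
B.E./A = 298.2/35 = 8.52 MeV/nucleon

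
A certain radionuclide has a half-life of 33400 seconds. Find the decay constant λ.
λ = ln(2)/t½ = 2.075e-5 second⁻¹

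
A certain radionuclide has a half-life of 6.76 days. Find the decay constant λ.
λ = ln(2)/t½ = 0.1025 day⁻¹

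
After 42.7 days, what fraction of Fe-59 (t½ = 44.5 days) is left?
N/N₀ = (1/2)^(t/t½) = 0.5142 = 51.4%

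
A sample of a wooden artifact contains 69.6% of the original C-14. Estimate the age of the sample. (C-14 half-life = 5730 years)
Age = t½ × log₂(1/ratio) = 2996 years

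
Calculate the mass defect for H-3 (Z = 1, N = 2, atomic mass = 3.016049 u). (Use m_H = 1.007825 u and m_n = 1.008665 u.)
Δm = Z·m_H + N·m_n − M = 0.009106 u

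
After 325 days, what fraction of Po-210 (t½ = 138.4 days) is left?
N/N₀ = (1/2)^(t/t½) = 0.1964 = 19.6%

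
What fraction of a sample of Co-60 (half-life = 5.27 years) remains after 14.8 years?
N/N₀ = (1/2)^(t/t½) = 0.1428 = 14.3%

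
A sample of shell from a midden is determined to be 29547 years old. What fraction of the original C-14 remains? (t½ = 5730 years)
N/N₀ = (1/2)^(t/t½) = 0.02804 = 2.8%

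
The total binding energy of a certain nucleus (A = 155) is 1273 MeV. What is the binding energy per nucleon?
B.E./A = 1273/155 = 8.213 MeV/nucleon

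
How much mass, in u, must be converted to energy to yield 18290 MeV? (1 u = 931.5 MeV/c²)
m = E/c² = 19.63 u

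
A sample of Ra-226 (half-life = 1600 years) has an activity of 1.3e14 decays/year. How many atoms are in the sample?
N = A/λ = 3.001e17 atoms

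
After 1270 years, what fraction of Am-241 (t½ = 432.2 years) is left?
N/N₀ = (1/2)^(t/t½) = 0.1304 = 13%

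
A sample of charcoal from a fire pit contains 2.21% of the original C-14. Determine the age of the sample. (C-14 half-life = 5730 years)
Age = t½ × log₂(1/ratio) = 31510 years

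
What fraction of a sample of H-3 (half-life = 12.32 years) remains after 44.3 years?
N/N₀ = (1/2)^(t/t½) = 0.08271 = 8.27%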